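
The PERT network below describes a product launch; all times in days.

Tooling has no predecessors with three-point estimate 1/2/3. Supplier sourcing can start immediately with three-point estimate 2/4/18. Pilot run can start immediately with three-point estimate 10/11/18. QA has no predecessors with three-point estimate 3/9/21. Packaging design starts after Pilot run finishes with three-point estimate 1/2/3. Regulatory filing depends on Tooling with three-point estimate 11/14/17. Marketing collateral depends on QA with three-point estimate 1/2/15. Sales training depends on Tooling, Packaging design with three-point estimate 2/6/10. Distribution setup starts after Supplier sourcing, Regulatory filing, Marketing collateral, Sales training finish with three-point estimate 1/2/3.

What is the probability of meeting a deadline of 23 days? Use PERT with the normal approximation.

0.697

te_Tooling = (1 + 4·2 + 3)/6 = 12/6 = 2; σ²_Tooling = ((3−1)/6)² = 0.111
te_Supplier sourcing = (2 + 4·4 + 18)/6 = 36/6 = 6; σ²_Supplier sourcing = ((18−2)/6)² = 7.111
te_Pilot run = (10 + 4·11 + 18)/6 = 72/6 = 12; σ²_Pilot run = ((18−10)/6)² = 1.778
te_QA = (3 + 4·9 + 21)/6 = 60/6 = 10; σ²_QA = ((21−3)/6)² = 9.000
te_Packaging design = (1 + 4·2 + 3)/6 = 12/6 = 2; σ²_Packaging design = ((3−1)/6)² = 0.111
te_Regulatory filing = (11 + 4·14 + 17)/6 = 84/6 = 14; σ²_Regulatory filing = ((17−11)/6)² = 1.000
te_Marketing collateral = (1 + 4·2 + 15)/6 = 24/6 = 4; σ²_Marketing collateral = ((15−1)/6)² = 5.444
te_Sales training = (2 + 4·6 + 10)/6 = 36/6 = 6; σ²_Sales training = ((10−2)/6)² = 1.778
te_Distribution setup = (1 + 4·2 + 3)/6 = 12/6 = 2; σ²_Distribution setup = ((3−1)/6)² = 0.111

Forward pass:
ES_Tooling = 0; EF_Tooling = 2
ES_Supplier sourcing = 0; EF_Supplier sourcing = 6
ES_Pilot run = 0; EF_Pilot run = 12
ES_QA = 0; EF_QA = 10
ES_Packaging design = 12; EF_Packaging design = 12+2 = 14
ES_Regulatory filing = 2; EF_Regulatory filing = 2+14 = 16
ES_Marketing collateral = 10; EF_Marketing collateral = 10+4 = 14
ES_Sales training = max(EF_Tooling=2, EF_Packaging design=14) = 14; EF_Sales training = 14+6 = 20
ES_Distribution setup = max(EF_Supplier sourcing=6, EF_Regulatory filing=16, EF_Marketing collateral=14, EF_Sales training=20) = 20; EF_Distribution setup = 20+2 = 22
Expected project duration μ = 22 days. Critical path: Pilot run → Packaging design → Sales training → Distribution setup.

Variance along critical path = 1.778 + 0.111 + 1.778 + 0.111 = 3.778; σ = √3.778 = 1.944 days.
Z = (23 − 22) / 1.944 = 0.514
P(T ≤ 23) = Φ(0.514) ≈ 0.697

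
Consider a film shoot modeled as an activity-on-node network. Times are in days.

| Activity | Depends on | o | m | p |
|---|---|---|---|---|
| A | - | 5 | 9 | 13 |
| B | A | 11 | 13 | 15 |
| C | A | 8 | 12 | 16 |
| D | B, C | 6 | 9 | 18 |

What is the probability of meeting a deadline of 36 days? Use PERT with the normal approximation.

te_A = (5 + 4·9 + 13)/6 = 54/6 = 9; σ²_A = ((13−5)/6)² = 1.778
te_B = (11 + 4·13 + 15)/6 = 78/6 = 13; σ²_B = ((15−11)/6)² = 0.444
te_C = (8 + 4·12 + 16)/6 = 72/6 = 12; σ²_C = ((16−8)/6)² = 1.778
te_D = (6 + 4·9 + 18)/6 = 60/6 = 10; σ²_D = ((18−6)/6)² = 4.000

Forward pass:
ES_A = 0; EF_A = 9
ES_B = 9; EF_B = 9+13 = 22
ES_C = 9; EF_C = 9+12 = 21
ES_D = max(EF_B=22, EF_C=21) = 22; EF_D = 22+10 = 32
Expected project duration μ = 32 days. Critical path: A → B → D.

Variance along critical path = 1.778 + 0.444 + 4.000 = 6.222; σ = √6.222 = 2.494 days.
Z = (36 − 32) / 2.494 = 1.604
P(T ≤ 36) = Φ(1.604) ≈ 0.946

0.946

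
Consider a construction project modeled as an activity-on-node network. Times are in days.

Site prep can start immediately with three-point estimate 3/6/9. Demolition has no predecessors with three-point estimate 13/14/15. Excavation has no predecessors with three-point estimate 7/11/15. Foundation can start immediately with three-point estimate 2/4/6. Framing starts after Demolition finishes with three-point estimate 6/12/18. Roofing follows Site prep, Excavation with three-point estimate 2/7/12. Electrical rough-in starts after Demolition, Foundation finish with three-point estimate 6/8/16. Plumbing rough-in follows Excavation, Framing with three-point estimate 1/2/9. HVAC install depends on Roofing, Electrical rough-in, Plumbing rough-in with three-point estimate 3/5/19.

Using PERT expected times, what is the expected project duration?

36 days

te_Site prep = (3 + 4·6 + 9)/6 = 36/6 = 6
te_Demolition = (13 + 4·14 + 15)/6 = 84/6 = 14
te_Excavation = (7 + 4·11 + 15)/6 = 66/6 = 11
te_Foundation = (2 + 4·4 + 6)/6 = 24/6 = 4
te_Framing = (6 + 4·12 + 18)/6 = 72/6 = 12
te_Roofing = (2 + 4·7 + 12)/6 = 42/6 = 7
te_Electrical rough-in = (6 + 4·8 + 16)/6 = 54/6 = 9
te_Plumbing rough-in = (1 + 4·2 + 9)/6 = 18/6 = 3
te_HVAC install = (3 + 4·5 + 19)/6 = 42/6 = 7

Forward pass:
ES_Site prep = 0; EF_Site prep = 6
ES_Demolition = 0; EF_Demolition = 14
ES_Excavation = 0; EF_Excavation = 11
ES_Foundation = 0; EF_Foundation = 4
ES_Framing = 14; EF_Framing = 14+12 = 26
ES_Roofing = max(EF_Site prep=6, EF_Excavation=11) = 11; EF_Roofing = 11+7 = 18
ES_Electrical rough-in = max(EF_Demolition=14, EF_Foundation=4) = 14; EF_Electrical rough-in = 14+9 = 23
ES_Plumbing rough-in = max(EF_Excavation=11, EF_Framing=26) = 26; EF_Plumbing rough-in = 26+3 = 29
ES_HVAC install = max(EF_Roofing=18, EF_Electrical rough-in=23, EF_Plumbing rough-in=29) = 29; EF_HVAC install = 29+7 = 36
Expected project duration μ = 36 days. Critical path: Demolition → Framing → Plumbing rough-in → HVAC install.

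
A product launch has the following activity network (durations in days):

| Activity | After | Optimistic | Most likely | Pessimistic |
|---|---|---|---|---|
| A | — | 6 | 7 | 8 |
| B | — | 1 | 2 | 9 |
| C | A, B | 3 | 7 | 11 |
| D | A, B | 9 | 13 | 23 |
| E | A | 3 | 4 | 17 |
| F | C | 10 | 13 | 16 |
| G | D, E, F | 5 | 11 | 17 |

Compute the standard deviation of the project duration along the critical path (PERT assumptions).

2.62 days

te_A = (6 + 4·7 + 8)/6 = 42/6 = 7; σ²_A = ((8−6)/6)² = 0.111
te_B = (1 + 4·2 + 9)/6 = 18/6 = 3; σ²_B = ((9−1)/6)² = 1.778
te_C = (3 + 4·7 + 11)/6 = 42/6 = 7; σ²_C = ((11−3)/6)² = 1.778
te_D = (9 + 4·13 + 23)/6 = 84/6 = 14; σ²_D = ((23−9)/6)² = 5.444
te_E = (3 + 4·4 + 17)/6 = 36/6 = 6; σ²_E = ((17−3)/6)² = 5.444
te_F = (10 + 4·13 + 16)/6 = 78/6 = 13; σ²_F = ((16−10)/6)² = 1.000
te_G = (5 + 4·11 + 17)/6 = 66/6 = 11; σ²_G = ((17−5)/6)² = 4.000

Forward pass:
ES_A = 0; EF_A = 7
ES_B = 0; EF_B = 3
ES_C = max(EF_A=7, EF_B=3) = 7; EF_C = 7+7 = 14
ES_D = max(EF_A=7, EF_B=3) = 7; EF_D = 7+14 = 21
ES_E = 7; EF_E = 7+6 = 13
ES_F = 14; EF_F = 14+13 = 27
ES_G = max(EF_D=21, EF_E=13, EF_F=27) = 27; EF_G = 27+11 = 38
Expected project duration μ = 38 days. Critical path: A → C → F → G.

Variance along critical path = 0.111 + 1.778 + 1.000 + 4.000 = 6.889
σ = √6.889 = 2.625 days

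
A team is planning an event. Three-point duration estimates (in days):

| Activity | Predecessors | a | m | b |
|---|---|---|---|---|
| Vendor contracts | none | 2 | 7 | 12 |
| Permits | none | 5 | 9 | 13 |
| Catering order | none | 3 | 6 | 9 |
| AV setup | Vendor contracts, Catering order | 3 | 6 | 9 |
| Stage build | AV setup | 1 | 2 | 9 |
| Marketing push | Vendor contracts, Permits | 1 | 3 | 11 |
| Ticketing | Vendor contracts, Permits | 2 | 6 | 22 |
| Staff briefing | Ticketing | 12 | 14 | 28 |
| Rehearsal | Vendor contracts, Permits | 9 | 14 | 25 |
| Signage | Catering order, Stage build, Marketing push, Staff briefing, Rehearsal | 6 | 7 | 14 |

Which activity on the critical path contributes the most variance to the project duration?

te_Vendor contracts = (2 + 4·7 + 12)/6 = 42/6 = 7; σ²_Vendor contracts = ((12−2)/6)² = 2.778
te_Permits = (5 + 4·9 + 13)/6 = 54/6 = 9; σ²_Permits = ((13−5)/6)² = 1.778
te_Catering order = (3 + 4·6 + 9)/6 = 36/6 = 6; σ²_Catering order = ((9−3)/6)² = 1.000
te_AV setup = (3 + 4·6 + 9)/6 = 36/6 = 6; σ²_AV setup = ((9−3)/6)² = 1.000
te_Stage build = (1 + 4·2 + 9)/6 = 18/6 = 3; σ²_Stage build = ((9−1)/6)² = 1.778
te_Marketing push = (1 + 4·3 + 11)/6 = 24/6 = 4; σ²_Marketing push = ((11−1)/6)² = 2.778
te_Ticketing = (2 + 4·6 + 22)/6 = 48/6 = 8; σ²_Ticketing = ((22−2)/6)² = 11.111
te_Staff briefing = (12 + 4·14 + 28)/6 = 96/6 = 16; σ²_Staff briefing = ((28−12)/6)² = 7.111
te_Rehearsal = (9 + 4·14 + 25)/6 = 90/6 = 15; σ²_Rehearsal = ((25−9)/6)² = 7.111
te_Signage = (6 + 4·7 + 14)/6 = 48/6 = 8; σ²_Signage = ((14−6)/6)² = 1.778

Forward pass:
ES_Vendor contracts = 0; EF_Vendor contracts = 7
ES_Permits = 0; EF_Permits = 9
ES_Catering order = 0; EF_Catering order = 6
ES_AV setup = max(EF_Vendor contracts=7, EF_Catering order=6) = 7; EF_AV setup = 7+6 = 13
ES_Stage build = 13; EF_Stage build = 13+3 = 16
ES_Marketing push = max(EF_Vendor contracts=7, EF_Permits=9) = 9; EF_Marketing push = 9+4 = 13
ES_Ticketing = max(EF_Vendor contracts=7, EF_Permits=9) = 9; EF_Ticketing = 9+8 = 17
ES_Staff briefing = 17; EF_Staff briefing = 17+16 = 33
ES_Rehearsal = max(EF_Vendor contracts=7, EF_Permits=9) = 9; EF_Rehearsal = 9+15 = 24
ES_Signage = max(EF_Catering order=6, EF_Stage build=16, EF_Marketing push=13, EF_Staff briefing=33, EF_Rehearsal=24) = 33; EF_Signage = 33+8 = 41
Expected project duration μ = 41 days. Critical path: Permits → Ticketing → Staff briefing → Signage.

Variances on critical path: σ²_Permits=1.778, σ²_Ticketing=11.111, σ²_Staff briefing=7.111, σ²_Signage=1.778.
Largest is σ²_Ticketing = 11.111.

Ticketing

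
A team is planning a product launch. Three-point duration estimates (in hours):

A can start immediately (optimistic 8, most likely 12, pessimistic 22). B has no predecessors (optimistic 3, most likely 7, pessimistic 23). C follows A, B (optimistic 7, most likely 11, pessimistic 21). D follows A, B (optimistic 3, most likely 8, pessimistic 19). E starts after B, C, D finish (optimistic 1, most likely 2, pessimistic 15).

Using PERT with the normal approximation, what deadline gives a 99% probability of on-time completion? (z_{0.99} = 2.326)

38.4 hours

te_A = (8 + 4·12 + 22)/6 = 78/6 = 13; σ²_A = ((22−8)/6)² = 5.444
te_B = (3 + 4·7 + 23)/6 = 54/6 = 9; σ²_B = ((23−3)/6)² = 11.111
te_C = (7 + 4·11 + 21)/6 = 72/6 = 12; σ²_C = ((21−7)/6)² = 5.444
te_D = (3 + 4·8 + 19)/6 = 54/6 = 9; σ²_D = ((19−3)/6)² = 7.111
te_E = (1 + 4·2 + 15)/6 = 24/6 = 4; σ²_E = ((15−1)/6)² = 5.444

Forward pass:
ES_A = 0; EF_A = 13
ES_B = 0; EF_B = 9
ES_C = max(EF_A=13, EF_B=9) = 13; EF_C = 13+12 = 25
ES_D = max(EF_A=13, EF_B=9) = 13; EF_D = 13+9 = 22
ES_E = max(EF_B=9, EF_C=25, EF_D=22) = 25; EF_E = 25+4 = 29
Expected project duration μ = 29 hours. Critical path: A → C → E.

Variance along critical path = 5.444 + 5.444 + 5.444 = 16.333; σ = 4.041 hours.
D = μ + z·σ = 29 + 2.326·4.041 = 38.4 hours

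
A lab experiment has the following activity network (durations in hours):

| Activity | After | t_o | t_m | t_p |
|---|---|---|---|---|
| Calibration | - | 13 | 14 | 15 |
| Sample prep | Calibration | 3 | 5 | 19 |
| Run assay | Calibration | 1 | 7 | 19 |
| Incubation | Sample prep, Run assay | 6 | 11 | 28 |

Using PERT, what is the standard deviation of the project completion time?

4.75 hours

te_Calibration = (13 + 4·14 + 15)/6 = 84/6 = 14; σ²_Calibration = ((15−13)/6)² = 0.111
te_Sample prep = (3 + 4·5 + 19)/6 = 42/6 = 7; σ²_Sample prep = ((19−3)/6)² = 7.111
te_Run assay = (1 + 4·7 + 19)/6 = 48/6 = 8; σ²_Run assay = ((19−1)/6)² = 9.000
te_Incubation = (6 + 4·11 + 28)/6 = 78/6 = 13; σ²_Incubation = ((28−6)/6)² = 13.444

Forward pass:
ES_Calibration = 0; EF_Calibration = 14
ES_Sample prep = 14; EF_Sample prep = 14+7 = 21
ES_Run assay = 14; EF_Run assay = 14+8 = 22
ES_Incubation = max(EF_Sample prep=21, EF_Run assay=22) = 22; EF_Incubation = 22+13 = 35
Expected project duration μ = 35 hours. Critical path: Calibration → Run assay → Incubation.

Variance along critical path = 0.111 + 9.000 + 13.444 = 22.556
σ = √22.556 = 4.749 hours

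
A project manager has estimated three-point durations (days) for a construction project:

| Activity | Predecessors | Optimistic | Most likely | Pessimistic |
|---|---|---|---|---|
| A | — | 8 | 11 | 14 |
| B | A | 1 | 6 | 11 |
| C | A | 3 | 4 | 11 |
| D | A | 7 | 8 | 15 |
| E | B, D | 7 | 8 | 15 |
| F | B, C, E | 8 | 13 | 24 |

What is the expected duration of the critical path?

43 days

te_A = (8 + 4·11 + 14)/6 = 66/6 = 11
te_B = (1 + 4·6 + 11)/6 = 36/6 = 6
te_C = (3 + 4·4 + 11)/6 = 30/6 = 5
te_D = (7 + 4·8 + 15)/6 = 54/6 = 9
te_E = (7 + 4·8 + 15)/6 = 54/6 = 9
te_F = (8 + 4·13 + 24)/6 = 84/6 = 14

Forward pass:
ES_A = 0; EF_A = 11
ES_B = 11; EF_B = 11+6 = 17
ES_C = 11; EF_C = 11+5 = 16
ES_D = 11; EF_D = 11+9 = 20
ES_E = max(EF_B=17, EF_D=20) = 20; EF_E = 20+9 = 29
ES_F = max(EF_B=17, EF_C=16, EF_E=29) = 29; EF_F = 29+14 = 43
Expected project duration μ = 43 days. Critical path: A → D → E → F.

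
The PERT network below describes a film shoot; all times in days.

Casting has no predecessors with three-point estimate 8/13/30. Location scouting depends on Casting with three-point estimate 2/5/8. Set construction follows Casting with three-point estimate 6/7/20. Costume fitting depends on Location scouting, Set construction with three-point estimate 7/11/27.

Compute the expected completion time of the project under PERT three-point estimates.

37 days

te_Casting = (8 + 4·13 + 30)/6 = 90/6 = 15
te_Location scouting = (2 + 4·5 + 8)/6 = 30/6 = 5
te_Set construction = (6 + 4·7 + 20)/6 = 54/6 = 9
te_Costume fitting = (7 + 4·11 + 27)/6 = 78/6 = 13

Forward pass:
ES_Casting = 0; EF_Casting = 15
ES_Location scouting = 15; EF_Location scouting = 15+5 = 20
ES_Set construction = 15; EF_Set construction = 15+9 = 24
ES_Costume fitting = max(EF_Location scouting=20, EF_Set construction=24) = 24; EF_Costume fitting = 24+13 = 37
Expected project duration μ = 37 days. Critical path: Casting → Set construction → Costume fitting.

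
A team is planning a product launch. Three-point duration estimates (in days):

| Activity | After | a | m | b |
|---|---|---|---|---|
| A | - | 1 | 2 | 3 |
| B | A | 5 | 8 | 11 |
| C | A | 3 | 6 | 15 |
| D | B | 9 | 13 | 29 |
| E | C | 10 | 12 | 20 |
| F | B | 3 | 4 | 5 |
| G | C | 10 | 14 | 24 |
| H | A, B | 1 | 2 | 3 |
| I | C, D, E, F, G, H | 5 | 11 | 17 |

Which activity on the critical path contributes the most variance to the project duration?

te_A = (1 + 4·2 + 3)/6 = 12/6 = 2; σ²_A = ((3−1)/6)² = 0.111
te_B = (5 + 4·8 + 11)/6 = 48/6 = 8; σ²_B = ((11−5)/6)² = 1.000
te_C = (3 + 4·6 + 15)/6 = 42/6 = 7; σ²_C = ((15−3)/6)² = 4.000
te_D = (9 + 4·13 + 29)/6 = 90/6 = 15; σ²_D = ((29−9)/6)² = 11.111
te_E = (10 + 4·12 + 20)/6 = 78/6 = 13; σ²_E = ((20−10)/6)² = 2.778
te_F = (3 + 4·4 + 5)/6 = 24/6 = 4; σ²_F = ((5−3)/6)² = 0.111
te_G = (10 + 4·14 + 24)/6 = 90/6 = 15; σ²_G = ((24−10)/6)² = 5.444
te_H = (1 + 4·2 + 3)/6 = 12/6 = 2; σ²_H = ((3−1)/6)² = 0.111
te_I = (5 + 4·11 + 17)/6 = 66/6 = 11; σ²_I = ((17−5)/6)² = 4.000

Forward pass:
ES_A = 0; EF_A = 2
ES_B = 2; EF_B = 2+8 = 10
ES_C = 2; EF_C = 2+7 = 9
ES_D = 10; EF_D = 10+15 = 25
ES_E = 9; EF_E = 9+13 = 22
ES_F = 10; EF_F = 10+4 = 14
ES_G = 9; EF_G = 9+15 = 24
ES_H = max(EF_A=2, EF_B=10) = 10; EF_H = 10+2 = 12
ES_I = max(EF_C=9, EF_D=25, EF_E=22, EF_F=14, EF_G=24, EF_H=12) = 25; EF_I = 25+11 = 36
Expected project duration μ = 36 days. Critical path: A → B → D → I.

Variances on critical path: σ²_A=0.111, σ²_B=1.000, σ²_D=11.111, σ²_I=4.000.
Largest is σ²_D = 11.111.

D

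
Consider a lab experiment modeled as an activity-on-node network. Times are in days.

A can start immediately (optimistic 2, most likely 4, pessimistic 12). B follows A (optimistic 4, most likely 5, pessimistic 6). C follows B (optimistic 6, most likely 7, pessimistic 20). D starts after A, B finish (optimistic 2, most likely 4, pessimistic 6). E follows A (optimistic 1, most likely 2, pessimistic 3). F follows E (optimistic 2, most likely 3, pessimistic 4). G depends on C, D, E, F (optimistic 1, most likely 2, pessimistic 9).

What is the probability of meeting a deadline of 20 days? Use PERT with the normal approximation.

te_A = (2 + 4·4 + 12)/6 = 30/6 = 5; σ²_A = ((12−2)/6)² = 2.778
te_B = (4 + 4·5 + 6)/6 = 30/6 = 5; σ²_B = ((6−4)/6)² = 0.111
te_C = (6 + 4·7 + 20)/6 = 54/6 = 9; σ²_C = ((20−6)/6)² = 5.444
te_D = (2 + 4·4 + 6)/6 = 24/6 = 4; σ²_D = ((6−2)/6)² = 0.444
te_E = (1 + 4·2 + 3)/6 = 12/6 = 2; σ²_E = ((3−1)/6)² = 0.111
te_F = (2 + 4·3 + 4)/6 = 18/6 = 3; σ²_F = ((4−2)/6)² = 0.111
te_G = (1 + 4·2 + 9)/6 = 18/6 = 3; σ²_G = ((9−1)/6)² = 1.778

Forward pass:
ES_A = 0; EF_A = 5
ES_B = 5; EF_B = 5+5 = 10
ES_C = 10; EF_C = 10+9 = 19
ES_D = max(EF_A=5, EF_B=10) = 10; EF_D = 10+4 = 14
ES_E = 5; EF_E = 5+2 = 7
ES_F = 7; EF_F = 7+3 = 10
ES_G = max(EF_C=19, EF_D=14, EF_E=7, EF_F=10) = 19; EF_G = 19+3 = 22
Expected project duration μ = 22 days. Critical path: A → B → C → G.

Variance along critical path = 2.778 + 0.111 + 5.444 + 1.778 = 10.111; σ = √10.111 = 3.180 days.
Z = (20 − 22) / 3.180 = -0.629
P(T ≤ 20) = Φ(-0.629) ≈ 0.265

0.265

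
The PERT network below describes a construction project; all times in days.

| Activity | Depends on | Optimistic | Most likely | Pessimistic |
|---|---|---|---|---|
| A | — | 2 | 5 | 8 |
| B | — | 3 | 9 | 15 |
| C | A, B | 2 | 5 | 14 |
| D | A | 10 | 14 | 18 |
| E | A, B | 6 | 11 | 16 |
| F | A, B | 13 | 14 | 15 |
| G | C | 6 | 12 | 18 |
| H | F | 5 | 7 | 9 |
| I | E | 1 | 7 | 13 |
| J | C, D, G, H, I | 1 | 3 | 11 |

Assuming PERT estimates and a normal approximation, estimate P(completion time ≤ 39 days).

te_A = (2 + 4·5 + 8)/6 = 30/6 = 5; σ²_A = ((8−2)/6)² = 1.000
te_B = (3 + 4·9 + 15)/6 = 54/6 = 9; σ²_B = ((15−3)/6)² = 4.000
te_C = (2 + 4·5 + 14)/6 = 36/6 = 6; σ²_C = ((14−2)/6)² = 4.000
te_D = (10 + 4·14 + 18)/6 = 84/6 = 14; σ²_D = ((18−10)/6)² = 1.778
te_E = (6 + 4·11 + 16)/6 = 66/6 = 11; σ²_E = ((16−6)/6)² = 2.778
te_F = (13 + 4·14 + 15)/6 = 84/6 = 14; σ²_F = ((15−13)/6)² = 0.111
te_G = (6 + 4·12 + 18)/6 = 72/6 = 12; σ²_G = ((18−6)/6)² = 4.000
te_H = (5 + 4·7 + 9)/6 = 42/6 = 7; σ²_H = ((9−5)/6)² = 0.444
te_I = (1 + 4·7 + 13)/6 = 42/6 = 7; σ²_I = ((13−1)/6)² = 4.000
te_J = (1 + 4·3 + 11)/6 = 24/6 = 4; σ²_J = ((11−1)/6)² = 2.778

Forward pass:
ES_A = 0; EF_A = 5
ES_B = 0; EF_B = 9
ES_C = max(EF_A=5, EF_B=9) = 9; EF_C = 9+6 = 15
ES_D = 5; EF_D = 5+14 = 19
ES_E = max(EF_A=5, EF_B=9) = 9; EF_E = 9+11 = 20
ES_F = max(EF_A=5, EF_B=9) = 9; EF_F = 9+14 = 23
ES_G = 15; EF_G = 15+12 = 27
ES_H = 23; EF_H = 23+7 = 30
ES_I = 20; EF_I = 20+7 = 27
ES_J = max(EF_C=15, EF_D=19, EF_G=27, EF_H=30, EF_I=27) = 30; EF_J = 30+4 = 34
Expected project duration μ = 34 days. Critical path: B → F → H → J.

Variance along critical path = 4.000 + 0.111 + 0.444 + 2.778 = 7.333; σ = √7.333 = 2.708 days.
Z = (39 − 34) / 2.708 = 1.846
P(T ≤ 39) = Φ(1.846) ≈ 0.968

0.968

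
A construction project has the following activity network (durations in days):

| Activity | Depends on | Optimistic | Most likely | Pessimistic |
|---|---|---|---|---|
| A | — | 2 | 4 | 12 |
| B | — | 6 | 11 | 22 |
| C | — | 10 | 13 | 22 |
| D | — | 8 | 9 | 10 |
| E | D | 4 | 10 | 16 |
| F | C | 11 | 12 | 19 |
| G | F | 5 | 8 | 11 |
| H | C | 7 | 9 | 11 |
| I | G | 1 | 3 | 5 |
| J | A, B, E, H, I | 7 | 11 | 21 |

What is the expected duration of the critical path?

te_A = (2 + 4·4 + 12)/6 = 30/6 = 5
te_B = (6 + 4·11 + 22)/6 = 72/6 = 12
te_C = (10 + 4·13 + 22)/6 = 84/6 = 14
te_D = (8 + 4·9 + 10)/6 = 54/6 = 9
te_E = (4 + 4·10 + 16)/6 = 60/6 = 10
te_F = (11 + 4·12 + 19)/6 = 78/6 = 13
te_G = (5 + 4·8 + 11)/6 = 48/6 = 8
te_H = (7 + 4·9 + 11)/6 = 54/6 = 9
te_I = (1 + 4·3 + 5)/6 = 18/6 = 3
te_J = (7 + 4·11 + 21)/6 = 72/6 = 12

Forward pass:
ES_A = 0; EF_A = 5
ES_B = 0; EF_B = 12
ES_C = 0; EF_C = 14
ES_D = 0; EF_D = 9
ES_E = 9; EF_E = 9+10 = 19
ES_F = 14; EF_F = 14+13 = 27
ES_G = 27; EF_G = 27+8 = 35
ES_H = 14; EF_H = 14+9 = 23
ES_I = 35; EF_I = 35+3 = 38
ES_J = max(EF_A=5, EF_B=12, EF_E=19, EF_H=23, EF_I=38) = 38; EF_J = 38+12 = 50
Expected project duration μ = 50 days. Critical path: C → F → G → I → J.

50 days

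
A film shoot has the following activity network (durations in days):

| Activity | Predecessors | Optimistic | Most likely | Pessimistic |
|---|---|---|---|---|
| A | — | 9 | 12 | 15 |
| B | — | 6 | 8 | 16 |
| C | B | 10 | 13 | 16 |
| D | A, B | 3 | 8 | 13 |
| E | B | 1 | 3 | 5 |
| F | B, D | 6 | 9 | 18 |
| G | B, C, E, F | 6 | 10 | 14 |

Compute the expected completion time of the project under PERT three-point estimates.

te_A = (9 + 4·12 + 15)/6 = 72/6 = 12
te_B = (6 + 4·8 + 16)/6 = 54/6 = 9
te_C = (10 + 4·13 + 16)/6 = 78/6 = 13
te_D = (3 + 4·8 + 13)/6 = 48/6 = 8
te_E = (1 + 4·3 + 5)/6 = 18/6 = 3
te_F = (6 + 4·9 + 18)/6 = 60/6 = 10
te_G = (6 + 4·10 + 14)/6 = 60/6 = 10

Forward pass:
ES_A = 0; EF_A = 12
ES_B = 0; EF_B = 9
ES_C = 9; EF_C = 9+13 = 22
ES_D = max(EF_A=12, EF_B=9) = 12; EF_D = 12+8 = 20
ES_E = 9; EF_E = 9+3 = 12
ES_F = max(EF_B=9, EF_D=20) = 20; EF_F = 20+10 = 30
ES_G = max(EF_B=9, EF_C=22, EF_E=12, EF_F=30) = 30; EF_G = 30+10 = 40
Expected project duration μ = 40 days. Critical path: A → D → F → G.

40 days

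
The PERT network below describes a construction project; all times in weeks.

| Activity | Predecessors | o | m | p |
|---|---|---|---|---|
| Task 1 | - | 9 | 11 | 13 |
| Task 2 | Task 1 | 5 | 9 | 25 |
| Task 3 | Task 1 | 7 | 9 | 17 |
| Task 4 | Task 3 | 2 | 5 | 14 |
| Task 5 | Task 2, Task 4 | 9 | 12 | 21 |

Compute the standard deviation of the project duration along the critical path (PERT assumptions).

3.35 weeks

te_Task 1 = (9 + 4·11 + 13)/6 = 66/6 = 11; σ²_Task 1 = ((13−9)/6)² = 0.444
te_Task 2 = (5 + 4·9 + 25)/6 = 66/6 = 11; σ²_Task 2 = ((25−5)/6)² = 11.111
te_Task 3 = (7 + 4·9 + 17)/6 = 60/6 = 10; σ²_Task 3 = ((17−7)/6)² = 2.778
te_Task 4 = (2 + 4·5 + 14)/6 = 36/6 = 6; σ²_Task 4 = ((14−2)/6)² = 4.000
te_Task 5 = (9 + 4·12 + 21)/6 = 78/6 = 13; σ²_Task 5 = ((21−9)/6)² = 4.000

Forward pass:
ES_Task 1 = 0; EF_Task 1 = 11
ES_Task 2 = 11; EF_Task 2 = 11+11 = 22
ES_Task 3 = 11; EF_Task 3 = 11+10 = 21
ES_Task 4 = 21; EF_Task 4 = 21+6 = 27
ES_Task 5 = max(EF_Task 2=22, EF_Task 4=27) = 27; EF_Task 5 = 27+13 = 40
Expected project duration μ = 40 weeks. Critical path: Task 1 → Task 3 → Task 4 → Task 5.

Variance along critical path = 0.444 + 2.778 + 4.000 + 4.000 = 11.222
σ = √11.222 = 3.350 weeks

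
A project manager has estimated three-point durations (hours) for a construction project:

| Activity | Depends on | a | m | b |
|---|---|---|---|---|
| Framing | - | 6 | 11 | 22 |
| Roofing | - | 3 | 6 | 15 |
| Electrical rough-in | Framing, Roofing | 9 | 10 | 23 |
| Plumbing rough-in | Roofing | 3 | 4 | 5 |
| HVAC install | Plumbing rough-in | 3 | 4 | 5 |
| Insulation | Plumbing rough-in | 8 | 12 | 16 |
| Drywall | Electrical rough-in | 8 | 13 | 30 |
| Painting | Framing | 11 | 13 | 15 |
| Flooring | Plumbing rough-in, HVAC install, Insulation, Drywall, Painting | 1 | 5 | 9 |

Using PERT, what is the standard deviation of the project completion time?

te_Framing = (6 + 4·11 + 22)/6 = 72/6 = 12; σ²_Framing = ((22−6)/6)² = 7.111
te_Roofing = (3 + 4·6 + 15)/6 = 42/6 = 7; σ²_Roofing = ((15−3)/6)² = 4.000
te_Electrical rough-in = (9 + 4·10 + 23)/6 = 72/6 = 12; σ²_Electrical rough-in = ((23−9)/6)² = 5.444
te_Plumbing rough-in = (3 + 4·4 + 5)/6 = 24/6 = 4; σ²_Plumbing rough-in = ((5−3)/6)² = 0.111
te_HVAC install = (3 + 4·4 + 5)/6 = 24/6 = 4; σ²_HVAC install = ((5−3)/6)² = 0.111
te_Insulation = (8 + 4·12 + 16)/6 = 72/6 = 12; σ²_Insulation = ((16−8)/6)² = 1.778
te_Drywall = (8 + 4·13 + 30)/6 = 90/6 = 15; σ²_Drywall = ((30−8)/6)² = 13.444
te_Painting = (11 + 4·13 + 15)/6 = 78/6 = 13; σ²_Painting = ((15−11)/6)² = 0.444
te_Flooring = (1 + 4·5 + 9)/6 = 30/6 = 5; σ²_Flooring = ((9−1)/6)² = 1.778

Forward pass:
ES_Framing = 0; EF_Framing = 12
ES_Roofing = 0; EF_Roofing = 7
ES_Electrical rough-in = max(EF_Framing=12, EF_Roofing=7) = 12; EF_Electrical rough-in = 12+12 = 24
ES_Plumbing rough-in = 7; EF_Plumbing rough-in = 7+4 = 11
ES_HVAC install = 11; EF_HVAC install = 11+4 = 15
ES_Insulation = 11; EF_Insulation = 11+12 = 23
ES_Drywall = 24; EF_Drywall = 24+15 = 39
ES_Painting = 12; EF_Painting = 12+13 = 25
ES_Flooring = max(EF_Plumbing rough-in=11, EF_HVAC install=15, EF_Insulation=23, EF_Drywall=39, EF_Painting=25) = 39; EF_Flooring = 39+5 = 44
Expected project duration μ = 44 hours. Critical path: Framing → Electrical rough-in → Drywall → Flooring.

Variance along critical path = 7.111 + 5.444 + 13.444 + 1.778 = 27.778
σ = √27.778 = 5.270 hours

5.27 hours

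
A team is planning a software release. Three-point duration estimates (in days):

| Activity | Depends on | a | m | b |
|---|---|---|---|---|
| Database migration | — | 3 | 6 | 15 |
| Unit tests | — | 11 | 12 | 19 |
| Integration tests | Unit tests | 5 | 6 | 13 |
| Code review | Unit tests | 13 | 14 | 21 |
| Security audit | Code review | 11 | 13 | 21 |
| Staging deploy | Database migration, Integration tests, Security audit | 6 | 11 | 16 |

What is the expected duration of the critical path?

te_Database migration = (3 + 4·6 + 15)/6 = 42/6 = 7
te_Unit tests = (11 + 4·12 + 19)/6 = 78/6 = 13
te_Integration tests = (5 + 4·6 + 13)/6 = 42/6 = 7
te_Code review = (13 + 4·14 + 21)/6 = 90/6 = 15
te_Security audit = (11 + 4·13 + 21)/6 = 84/6 = 14
te_Staging deploy = (6 + 4·11 + 16)/6 = 66/6 = 11

Forward pass:
ES_Database migration = 0; EF_Database migration = 7
ES_Unit tests = 0; EF_Unit tests = 13
ES_Integration tests = 13; EF_Integration tests = 13+7 = 20
ES_Code review = 13; EF_Code review = 13+15 = 28
ES_Security audit = 28; EF_Security audit = 28+14 = 42
ES_Staging deploy = max(EF_Database migration=7, EF_Integration tests=20, EF_Security audit=42) = 42; EF_Staging deploy = 42+11 = 53
Expected project duration μ = 53 days. Critical path: Unit tests → Code review → Security audit → Staging deploy.

53 days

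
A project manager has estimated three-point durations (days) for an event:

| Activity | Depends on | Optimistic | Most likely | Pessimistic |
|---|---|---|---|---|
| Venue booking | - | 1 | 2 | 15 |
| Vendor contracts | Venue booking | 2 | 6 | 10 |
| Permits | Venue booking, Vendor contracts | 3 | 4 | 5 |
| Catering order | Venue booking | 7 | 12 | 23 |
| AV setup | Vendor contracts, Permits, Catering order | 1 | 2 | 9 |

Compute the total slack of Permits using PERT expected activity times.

te_Venue booking = (1 + 4·2 + 15)/6 = 24/6 = 4
te_Vendor contracts = (2 + 4·6 + 10)/6 = 36/6 = 6
te_Permits = (3 + 4·4 + 5)/6 = 24/6 = 4
te_Catering order = (7 + 4·12 + 23)/6 = 78/6 = 13
te_AV setup = (1 + 4·2 + 9)/6 = 18/6 = 3

Forward pass:
ES_Venue booking = 0; EF_Venue booking = 4
ES_Vendor contracts = 4; EF_Vendor contracts = 4+6 = 10
ES_Permits = max(EF_Venue booking=4, EF_Vendor contracts=10) = 10; EF_Permits = 10+4 = 14
ES_Catering order = 4; EF_Catering order = 4+13 = 17
ES_AV setup = max(EF_Vendor contracts=10, EF_Permits=14, EF_Catering order=17) = 17; EF_AV setup = 17+3 = 20
Expected project duration μ = 20 days. Critical path: Venue booking → Catering order → AV setup.

Backward pass:
LF_AV setup = 20; LS_AV setup = 20−3 = 17
LF_Catering order = LS_AV setup = 17; LS_Catering order = 17−13 = 4
LF_Permits = LS_AV setup = 17; LS_Permits = 17−4 = 13
LF_Vendor contracts = min(LS_Permits=13, LS_AV setup=17) = 13; LS_Vendor contracts = 13−6 = 7
LF_Venue booking = min(LS_Vendor contracts=7, LS_Permits=13, LS_Catering order=4) = 4; LS_Venue booking = 4−4 = 0
Slack_Permits = LS_Permits − ES_Permits = 13 − 10 = 3

3 days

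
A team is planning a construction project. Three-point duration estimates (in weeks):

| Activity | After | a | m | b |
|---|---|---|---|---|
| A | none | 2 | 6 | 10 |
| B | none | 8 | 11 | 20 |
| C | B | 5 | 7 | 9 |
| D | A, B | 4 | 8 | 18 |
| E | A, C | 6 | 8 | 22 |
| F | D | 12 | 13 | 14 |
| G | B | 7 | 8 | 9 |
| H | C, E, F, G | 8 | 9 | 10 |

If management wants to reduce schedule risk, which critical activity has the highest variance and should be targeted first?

D

te_A = (2 + 4·6 + 10)/6 = 36/6 = 6; σ²_A = ((10−2)/6)² = 1.778
te_B = (8 + 4·11 + 20)/6 = 72/6 = 12; σ²_B = ((20−8)/6)² = 4.000
te_C = (5 + 4·7 + 9)/6 = 42/6 = 7; σ²_C = ((9−5)/6)² = 0.444
te_D = (4 + 4·8 + 18)/6 = 54/6 = 9; σ²_D = ((18−4)/6)² = 5.444
te_E = (6 + 4·8 + 22)/6 = 60/6 = 10; σ²_E = ((22−6)/6)² = 7.111
te_F = (12 + 4·13 + 14)/6 = 78/6 = 13; σ²_F = ((14−12)/6)² = 0.111
te_G = (7 + 4·8 + 9)/6 = 48/6 = 8; σ²_G = ((9−7)/6)² = 0.111
te_H = (8 + 4·9 + 10)/6 = 54/6 = 9; σ²_H = ((10−8)/6)² = 0.111

Forward pass:
ES_A = 0; EF_A = 6
ES_B = 0; EF_B = 12
ES_C = 12; EF_C = 12+7 = 19
ES_D = max(EF_A=6, EF_B=12) = 12; EF_D = 12+9 = 21
ES_E = max(EF_A=6, EF_C=19) = 19; EF_E = 19+10 = 29
ES_F = 21; EF_F = 21+13 = 34
ES_G = 12; EF_G = 12+8 = 20
ES_H = max(EF_C=19, EF_E=29, EF_F=34, EF_G=20) = 34; EF_H = 34+9 = 43
Expected project duration μ = 43 weeks. Critical path: B → D → F → H.

Variances on critical path: σ²_B=4.000, σ²_D=5.444, σ²_F=0.111, σ²_H=0.111.
Largest is σ²_D = 5.444.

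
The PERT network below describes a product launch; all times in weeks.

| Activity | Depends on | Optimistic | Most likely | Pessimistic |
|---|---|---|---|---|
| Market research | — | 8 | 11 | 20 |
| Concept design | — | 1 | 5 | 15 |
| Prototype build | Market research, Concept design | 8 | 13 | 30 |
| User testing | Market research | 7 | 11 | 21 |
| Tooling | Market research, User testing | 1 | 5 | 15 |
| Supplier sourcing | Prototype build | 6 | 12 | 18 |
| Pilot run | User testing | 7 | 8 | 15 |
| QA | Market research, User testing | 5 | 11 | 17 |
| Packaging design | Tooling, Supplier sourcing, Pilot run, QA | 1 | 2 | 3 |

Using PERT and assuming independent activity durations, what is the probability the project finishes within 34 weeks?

0.066

te_Market research = (8 + 4·11 + 20)/6 = 72/6 = 12; σ²_Market research = ((20−8)/6)² = 4.000
te_Concept design = (1 + 4·5 + 15)/6 = 36/6 = 6; σ²_Concept design = ((15−1)/6)² = 5.444
te_Prototype build = (8 + 4·13 + 30)/6 = 90/6 = 15; σ²_Prototype build = ((30−8)/6)² = 13.444
te_User testing = (7 + 4·11 + 21)/6 = 72/6 = 12; σ²_User testing = ((21−7)/6)² = 5.444
te_Tooling = (1 + 4·5 + 15)/6 = 36/6 = 6; σ²_Tooling = ((15−1)/6)² = 5.444
te_Supplier sourcing = (6 + 4·12 + 18)/6 = 72/6 = 12; σ²_Supplier sourcing = ((18−6)/6)² = 4.000
te_Pilot run = (7 + 4·8 + 15)/6 = 54/6 = 9; σ²_Pilot run = ((15−7)/6)² = 1.778
te_QA = (5 + 4·11 + 17)/6 = 66/6 = 11; σ²_QA = ((17−5)/6)² = 4.000
te_Packaging design = (1 + 4·2 + 3)/6 = 12/6 = 2; σ²_Packaging design = ((3−1)/6)² = 0.111

Forward pass:
ES_Market research = 0; EF_Market research = 12
ES_Concept design = 0; EF_Concept design = 6
ES_Prototype build = max(EF_Market research=12, EF_Concept design=6) = 12; EF_Prototype build = 12+15 = 27
ES_User testing = 12; EF_User testing = 12+12 = 24
ES_Tooling = max(EF_Market research=12, EF_User testing=24) = 24; EF_Tooling = 24+6 = 30
ES_Supplier sourcing = 27; EF_Supplier sourcing = 27+12 = 39
ES_Pilot run = 24; EF_Pilot run = 24+9 = 33
ES_QA = max(EF_Market research=12, EF_User testing=24) = 24; EF_QA = 24+11 = 35
ES_Packaging design = max(EF_Tooling=30, EF_Supplier sourcing=39, EF_Pilot run=33, EF_QA=35) = 39; EF_Packaging design = 39+2 = 41
Expected project duration μ = 41 weeks. Critical path: Market research → Prototype build → Supplier sourcing → Packaging design.

Variance along critical path = 4.000 + 13.444 + 4.000 + 0.111 = 21.556; σ = √21.556 = 4.643 weeks.
Z = (34 − 41) / 4.643 = -1.508
P(T ≤ 34) = Φ(-1.508) ≈ 0.066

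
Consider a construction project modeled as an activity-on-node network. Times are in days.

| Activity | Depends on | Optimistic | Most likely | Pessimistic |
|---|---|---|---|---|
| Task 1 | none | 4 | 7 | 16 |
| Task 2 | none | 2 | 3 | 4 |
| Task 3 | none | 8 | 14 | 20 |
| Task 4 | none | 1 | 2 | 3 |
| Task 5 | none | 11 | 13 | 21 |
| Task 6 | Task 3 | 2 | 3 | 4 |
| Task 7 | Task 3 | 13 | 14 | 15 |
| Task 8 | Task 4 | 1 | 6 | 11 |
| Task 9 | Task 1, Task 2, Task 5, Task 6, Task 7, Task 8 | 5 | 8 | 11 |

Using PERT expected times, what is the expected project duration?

te_Task 1 = (4 + 4·7 + 16)/6 = 48/6 = 8
te_Task 2 = (2 + 4·3 + 4)/6 = 18/6 = 3
te_Task 3 = (8 + 4·14 + 20)/6 = 84/6 = 14
te_Task 4 = (1 + 4·2 + 3)/6 = 12/6 = 2
te_Task 5 = (11 + 4·13 + 21)/6 = 84/6 = 14
te_Task 6 = (2 + 4·3 + 4)/6 = 18/6 = 3
te_Task 7 = (13 + 4·14 + 15)/6 = 84/6 = 14
te_Task 8 = (1 + 4·6 + 11)/6 = 36/6 = 6
te_Task 9 = (5 + 4·8 + 11)/6 = 48/6 = 8

Forward pass:
ES_Task 1 = 0; EF_Task 1 = 8
ES_Task 2 = 0; EF_Task 2 = 3
ES_Task 3 = 0; EF_Task 3 = 14
ES_Task 4 = 0; EF_Task 4 = 2
ES_Task 5 = 0; EF_Task 5 = 14
ES_Task 6 = 14; EF_Task 6 = 14+3 = 17
ES_Task 7 = 14; EF_Task 7 = 14+14 = 28
ES_Task 8 = 2; EF_Task 8 = 2+6 = 8
ES_Task 9 = max(EF_Task 1=8, EF_Task 2=3, EF_Task 5=14, EF_Task 6=17, EF_Task 7=28, EF_Task 8=8) = 28; EF_Task 9 = 28+8 = 36
Expected project duration μ = 36 days. Critical path: Task 3 → Task 7 → Task 9.

36 days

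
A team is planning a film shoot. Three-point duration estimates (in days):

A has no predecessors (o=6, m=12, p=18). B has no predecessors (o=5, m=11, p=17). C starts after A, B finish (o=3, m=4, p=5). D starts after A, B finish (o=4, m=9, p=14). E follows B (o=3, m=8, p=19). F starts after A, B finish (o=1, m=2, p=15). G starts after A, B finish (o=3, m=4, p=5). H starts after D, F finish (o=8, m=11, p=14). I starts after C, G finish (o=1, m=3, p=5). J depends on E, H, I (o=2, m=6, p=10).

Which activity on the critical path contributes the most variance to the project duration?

te_A = (6 + 4·12 + 18)/6 = 72/6 = 12; σ²_A = ((18−6)/6)² = 4.000
te_B = (5 + 4·11 + 17)/6 = 66/6 = 11; σ²_B = ((17−5)/6)² = 4.000
te_C = (3 + 4·4 + 5)/6 = 24/6 = 4; σ²_C = ((5−3)/6)² = 0.111
te_D = (4 + 4·9 + 14)/6 = 54/6 = 9; σ²_D = ((14−4)/6)² = 2.778
te_E = (3 + 4·8 + 19)/6 = 54/6 = 9; σ²_E = ((19−3)/6)² = 7.111
te_F = (1 + 4·2 + 15)/6 = 24/6 = 4; σ²_F = ((15−1)/6)² = 5.444
te_G = (3 + 4·4 + 5)/6 = 24/6 = 4; σ²_G = ((5−3)/6)² = 0.111
te_H = (8 + 4·11 + 14)/6 = 66/6 = 11; σ²_H = ((14−8)/6)² = 1.000
te_I = (1 + 4·3 + 5)/6 = 18/6 = 3; σ²_I = ((5−1)/6)² = 0.444
te_J = (2 + 4·6 + 10)/6 = 36/6 = 6; σ²_J = ((10−2)/6)² = 1.778

Forward pass:
ES_A = 0; EF_A = 12
ES_B = 0; EF_B = 11
ES_C = max(EF_A=12, EF_B=11) = 12; EF_C = 12+4 = 16
ES_D = max(EF_A=12, EF_B=11) = 12; EF_D = 12+9 = 21
ES_E = 11; EF_E = 11+9 = 20
ES_F = max(EF_A=12, EF_B=11) = 12; EF_F = 12+4 = 16
ES_G = max(EF_A=12, EF_B=11) = 12; EF_G = 12+4 = 16
ES_H = max(EF_D=21, EF_F=16) = 21; EF_H = 21+11 = 32
ES_I = max(EF_C=16, EF_G=16) = 16; EF_I = 16+3 = 19
ES_J = max(EF_E=20, EF_H=32, EF_I=19) = 32; EF_J = 32+6 = 38
Expected project duration μ = 38 days. Critical path: A → D → H → J.

Variances on critical path: σ²_A=4.000, σ²_D=2.778, σ²_H=1.000, σ²_J=1.778.
Largest is σ²_A = 4.000.

A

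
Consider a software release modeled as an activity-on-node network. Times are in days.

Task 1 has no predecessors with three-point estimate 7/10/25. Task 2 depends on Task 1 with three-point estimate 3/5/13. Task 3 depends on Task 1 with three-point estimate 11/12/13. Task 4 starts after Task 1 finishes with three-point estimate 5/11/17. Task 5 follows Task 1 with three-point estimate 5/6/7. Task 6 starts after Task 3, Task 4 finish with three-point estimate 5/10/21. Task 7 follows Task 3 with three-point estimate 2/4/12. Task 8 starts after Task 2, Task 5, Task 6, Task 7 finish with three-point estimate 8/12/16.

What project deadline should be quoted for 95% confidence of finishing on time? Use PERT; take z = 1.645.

54.0 days

te_Task 1 = (7 + 4·10 + 25)/6 = 72/6 = 12; σ²_Task 1 = ((25−7)/6)² = 9.000
te_Task 2 = (3 + 4·5 + 13)/6 = 36/6 = 6; σ²_Task 2 = ((13−3)/6)² = 2.778
te_Task 3 = (11 + 4·12 + 13)/6 = 72/6 = 12; σ²_Task 3 = ((13−11)/6)² = 0.111
te_Task 4 = (5 + 4·11 + 17)/6 = 66/6 = 11; σ²_Task 4 = ((17−5)/6)² = 4.000
te_Task 5 = (5 + 4·6 + 7)/6 = 36/6 = 6; σ²_Task 5 = ((7−5)/6)² = 0.111
te_Task 6 = (5 + 4·10 + 21)/6 = 66/6 = 11; σ²_Task 6 = ((21−5)/6)² = 7.111
te_Task 7 = (2 + 4·4 + 12)/6 = 30/6 = 5; σ²_Task 7 = ((12−2)/6)² = 2.778
te_Task 8 = (8 + 4·12 + 16)/6 = 72/6 = 12; σ²_Task 8 = ((16−8)/6)² = 1.778

Forward pass:
ES_Task 1 = 0; EF_Task 1 = 12
ES_Task 2 = 12; EF_Task 2 = 12+6 = 18
ES_Task 3 = 12; EF_Task 3 = 12+12 = 24
ES_Task 4 = 12; EF_Task 4 = 12+11 = 23
ES_Task 5 = 12; EF_Task 5 = 12+6 = 18
ES_Task 6 = max(EF_Task 3=24, EF_Task 4=23) = 24; EF_Task 6 = 24+11 = 35
ES_Task 7 = 24; EF_Task 7 = 24+5 = 29
ES_Task 8 = max(EF_Task 2=18, EF_Task 5=18, EF_Task 6=35, EF_Task 7=29) = 35; EF_Task 8 = 35+12 = 47
Expected project duration μ = 47 days. Critical path: Task 1 → Task 3 → Task 6 → Task 8.

Variance along critical path = 9.000 + 0.111 + 7.111 + 1.778 = 18.000; σ = 4.243 days.
D = μ + z·σ = 47 + 1.645·4.243 = 54.0 days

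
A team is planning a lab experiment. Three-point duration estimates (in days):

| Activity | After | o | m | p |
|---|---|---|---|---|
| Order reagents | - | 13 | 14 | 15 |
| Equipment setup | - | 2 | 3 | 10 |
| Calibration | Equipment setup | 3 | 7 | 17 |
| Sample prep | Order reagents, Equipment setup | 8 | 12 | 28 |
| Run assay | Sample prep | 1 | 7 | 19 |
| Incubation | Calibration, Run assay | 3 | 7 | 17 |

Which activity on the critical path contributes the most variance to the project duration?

Sample prep

te_Order reagents = (13 + 4·14 + 15)/6 = 84/6 = 14; σ²_Order reagents = ((15−13)/6)² = 0.111
te_Equipment setup = (2 + 4·3 + 10)/6 = 24/6 = 4; σ²_Equipment setup = ((10−2)/6)² = 1.778
te_Calibration = (3 + 4·7 + 17)/6 = 48/6 = 8; σ²_Calibration = ((17−3)/6)² = 5.444
te_Sample prep = (8 + 4·12 + 28)/6 = 84/6 = 14; σ²_Sample prep = ((28−8)/6)² = 11.111
te_Run assay = (1 + 4·7 + 19)/6 = 48/6 = 8; σ²_Run assay = ((19−1)/6)² = 9.000
te_Incubation = (3 + 4·7 + 17)/6 = 48/6 = 8; σ²_Incubation = ((17−3)/6)² = 5.444

Forward pass:
ES_Order reagents = 0; EF_Order reagents = 14
ES_Equipment setup = 0; EF_Equipment setup = 4
ES_Calibration = 4; EF_Calibration = 4+8 = 12
ES_Sample prep = max(EF_Order reagents=14, EF_Equipment setup=4) = 14; EF_Sample prep = 14+14 = 28
ES_Run assay = 28; EF_Run assay = 28+8 = 36
ES_Incubation = max(EF_Calibration=12, EF_Run assay=36) = 36; EF_Incubation = 36+8 = 44
Expected project duration μ = 44 days. Critical path: Order reagents → Sample prep → Run assay → Incubation.

Variances on critical path: σ²_Order reagents=0.111, σ²_Sample prep=11.111, σ²_Run assay=9.000, σ²_Incubation=5.444.
Largest is σ²_Sample prep = 11.111.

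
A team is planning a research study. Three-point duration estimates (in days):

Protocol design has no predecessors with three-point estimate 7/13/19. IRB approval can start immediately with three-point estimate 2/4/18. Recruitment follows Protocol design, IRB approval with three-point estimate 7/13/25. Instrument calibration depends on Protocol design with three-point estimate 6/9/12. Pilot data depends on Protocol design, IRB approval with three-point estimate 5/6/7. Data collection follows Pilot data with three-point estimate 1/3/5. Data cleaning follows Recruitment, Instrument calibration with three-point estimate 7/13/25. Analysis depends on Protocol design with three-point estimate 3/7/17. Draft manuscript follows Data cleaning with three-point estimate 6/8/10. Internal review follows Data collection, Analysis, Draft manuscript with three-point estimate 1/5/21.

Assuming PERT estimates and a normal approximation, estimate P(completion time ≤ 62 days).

te_Protocol design = (7 + 4·13 + 19)/6 = 78/6 = 13; σ²_Protocol design = ((19−7)/6)² = 4.000
te_IRB approval = (2 + 4·4 + 18)/6 = 36/6 = 6; σ²_IRB approval = ((18−2)/6)² = 7.111
te_Recruitment = (7 + 4·13 + 25)/6 = 84/6 = 14; σ²_Recruitment = ((25−7)/6)² = 9.000
te_Instrument calibration = (6 + 4·9 + 12)/6 = 54/6 = 9; σ²_Instrument calibration = ((12−6)/6)² = 1.000
te_Pilot data = (5 + 4·6 + 7)/6 = 36/6 = 6; σ²_Pilot data = ((7−5)/6)² = 0.111
te_Data collection = (1 + 4·3 + 5)/6 = 18/6 = 3; σ²_Data collection = ((5−1)/6)² = 0.444
te_Data cleaning = (7 + 4·13 + 25)/6 = 84/6 = 14; σ²_Data cleaning = ((25−7)/6)² = 9.000
te_Analysis = (3 + 4·7 + 17)/6 = 48/6 = 8; σ²_Analysis = ((17−3)/6)² = 5.444
te_Draft manuscript = (6 + 4·8 + 10)/6 = 48/6 = 8; σ²_Draft manuscript = ((10−6)/6)² = 0.444
te_Internal review = (1 + 4·5 + 21)/6 = 42/6 = 7; σ²_Internal review = ((21−1)/6)² = 11.111

Forward pass:
ES_Protocol design = 0; EF_Protocol design = 13
ES_IRB approval = 0; EF_IRB approval = 6
ES_Recruitment = max(EF_Protocol design=13, EF_IRB approval=6) = 13; EF_Recruitment = 13+14 = 27
ES_Instrument calibration = 13; EF_Instrument calibration = 13+9 = 22
ES_Pilot data = max(EF_Protocol design=13, EF_IRB approval=6) = 13; EF_Pilot data = 13+6 = 19
ES_Data collection = 19; EF_Data collection = 19+3 = 22
ES_Data cleaning = max(EF_Recruitment=27, EF_Instrument calibration=22) = 27; EF_Data cleaning = 27+14 = 41
ES_Analysis = 13; EF_Analysis = 13+8 = 21
ES_Draft manuscript = 41; EF_Draft manuscript = 41+8 = 49
ES_Internal review = max(EF_Data collection=22, EF_Analysis=21, EF_Draft manuscript=49) = 49; EF_Internal review = 49+7 = 56
Expected project duration μ = 56 days. Critical path: Protocol design → Recruitment → Data cleaning → Draft manuscript → Internal review.

Variance along critical path = 4.000 + 9.000 + 9.000 + 0.444 + 11.111 = 33.556; σ = √33.556 = 5.793 days.
Z = (62 − 56) / 5.793 = 1.036
P(T ≤ 62) = Φ(1.036) ≈ 0.850

0.850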